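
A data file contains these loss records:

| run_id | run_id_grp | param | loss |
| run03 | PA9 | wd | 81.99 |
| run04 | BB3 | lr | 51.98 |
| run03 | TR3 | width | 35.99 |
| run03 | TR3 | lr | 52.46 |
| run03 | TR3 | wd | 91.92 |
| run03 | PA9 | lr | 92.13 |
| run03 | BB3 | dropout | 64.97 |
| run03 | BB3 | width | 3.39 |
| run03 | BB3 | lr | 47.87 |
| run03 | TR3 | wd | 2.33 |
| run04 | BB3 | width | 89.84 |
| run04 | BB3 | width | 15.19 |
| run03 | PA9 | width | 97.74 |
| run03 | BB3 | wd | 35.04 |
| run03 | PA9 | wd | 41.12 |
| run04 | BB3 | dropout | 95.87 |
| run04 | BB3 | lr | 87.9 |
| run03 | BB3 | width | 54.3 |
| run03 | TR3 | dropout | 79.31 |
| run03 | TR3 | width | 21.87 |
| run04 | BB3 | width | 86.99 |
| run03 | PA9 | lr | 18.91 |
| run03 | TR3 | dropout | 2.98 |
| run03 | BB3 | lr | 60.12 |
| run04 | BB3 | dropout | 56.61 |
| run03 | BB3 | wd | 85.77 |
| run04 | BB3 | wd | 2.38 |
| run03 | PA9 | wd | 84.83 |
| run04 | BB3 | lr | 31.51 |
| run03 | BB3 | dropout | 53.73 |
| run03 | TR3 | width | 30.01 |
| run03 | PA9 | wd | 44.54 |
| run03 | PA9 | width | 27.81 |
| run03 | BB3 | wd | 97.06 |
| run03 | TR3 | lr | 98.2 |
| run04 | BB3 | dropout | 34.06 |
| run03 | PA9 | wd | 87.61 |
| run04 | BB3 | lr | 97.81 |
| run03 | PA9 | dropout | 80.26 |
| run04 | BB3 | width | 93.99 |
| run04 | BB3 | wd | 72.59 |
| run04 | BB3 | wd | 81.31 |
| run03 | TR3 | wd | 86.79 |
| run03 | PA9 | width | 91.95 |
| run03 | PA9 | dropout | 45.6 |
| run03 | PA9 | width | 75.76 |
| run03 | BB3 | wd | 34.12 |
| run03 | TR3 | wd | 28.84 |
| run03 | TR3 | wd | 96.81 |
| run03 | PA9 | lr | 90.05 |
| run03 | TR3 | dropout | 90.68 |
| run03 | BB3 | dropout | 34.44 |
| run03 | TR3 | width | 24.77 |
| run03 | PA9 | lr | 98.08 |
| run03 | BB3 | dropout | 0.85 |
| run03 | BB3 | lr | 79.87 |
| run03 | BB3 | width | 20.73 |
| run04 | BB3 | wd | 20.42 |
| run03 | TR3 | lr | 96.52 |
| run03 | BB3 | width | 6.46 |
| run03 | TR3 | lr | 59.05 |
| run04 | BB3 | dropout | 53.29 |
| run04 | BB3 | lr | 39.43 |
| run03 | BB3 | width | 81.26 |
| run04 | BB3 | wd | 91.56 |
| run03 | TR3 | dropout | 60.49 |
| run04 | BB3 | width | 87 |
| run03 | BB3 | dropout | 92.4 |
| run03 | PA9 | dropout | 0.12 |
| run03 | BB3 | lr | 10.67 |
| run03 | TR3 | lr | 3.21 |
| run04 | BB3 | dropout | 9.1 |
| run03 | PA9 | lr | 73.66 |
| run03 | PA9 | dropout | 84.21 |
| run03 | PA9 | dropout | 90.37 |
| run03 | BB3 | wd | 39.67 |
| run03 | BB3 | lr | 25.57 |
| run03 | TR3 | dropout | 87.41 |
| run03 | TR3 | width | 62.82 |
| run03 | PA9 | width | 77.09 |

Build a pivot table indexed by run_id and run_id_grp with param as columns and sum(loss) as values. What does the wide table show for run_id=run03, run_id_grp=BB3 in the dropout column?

Rows with run_id=run03, run_id_grp=BB3 and param=dropout: loss values are 64.97, 53.73, 34.44, 0.85, 92.4.
64.97 + 53.73 + 34.44 + 0.85 + 92.4 = 246.39.

246.39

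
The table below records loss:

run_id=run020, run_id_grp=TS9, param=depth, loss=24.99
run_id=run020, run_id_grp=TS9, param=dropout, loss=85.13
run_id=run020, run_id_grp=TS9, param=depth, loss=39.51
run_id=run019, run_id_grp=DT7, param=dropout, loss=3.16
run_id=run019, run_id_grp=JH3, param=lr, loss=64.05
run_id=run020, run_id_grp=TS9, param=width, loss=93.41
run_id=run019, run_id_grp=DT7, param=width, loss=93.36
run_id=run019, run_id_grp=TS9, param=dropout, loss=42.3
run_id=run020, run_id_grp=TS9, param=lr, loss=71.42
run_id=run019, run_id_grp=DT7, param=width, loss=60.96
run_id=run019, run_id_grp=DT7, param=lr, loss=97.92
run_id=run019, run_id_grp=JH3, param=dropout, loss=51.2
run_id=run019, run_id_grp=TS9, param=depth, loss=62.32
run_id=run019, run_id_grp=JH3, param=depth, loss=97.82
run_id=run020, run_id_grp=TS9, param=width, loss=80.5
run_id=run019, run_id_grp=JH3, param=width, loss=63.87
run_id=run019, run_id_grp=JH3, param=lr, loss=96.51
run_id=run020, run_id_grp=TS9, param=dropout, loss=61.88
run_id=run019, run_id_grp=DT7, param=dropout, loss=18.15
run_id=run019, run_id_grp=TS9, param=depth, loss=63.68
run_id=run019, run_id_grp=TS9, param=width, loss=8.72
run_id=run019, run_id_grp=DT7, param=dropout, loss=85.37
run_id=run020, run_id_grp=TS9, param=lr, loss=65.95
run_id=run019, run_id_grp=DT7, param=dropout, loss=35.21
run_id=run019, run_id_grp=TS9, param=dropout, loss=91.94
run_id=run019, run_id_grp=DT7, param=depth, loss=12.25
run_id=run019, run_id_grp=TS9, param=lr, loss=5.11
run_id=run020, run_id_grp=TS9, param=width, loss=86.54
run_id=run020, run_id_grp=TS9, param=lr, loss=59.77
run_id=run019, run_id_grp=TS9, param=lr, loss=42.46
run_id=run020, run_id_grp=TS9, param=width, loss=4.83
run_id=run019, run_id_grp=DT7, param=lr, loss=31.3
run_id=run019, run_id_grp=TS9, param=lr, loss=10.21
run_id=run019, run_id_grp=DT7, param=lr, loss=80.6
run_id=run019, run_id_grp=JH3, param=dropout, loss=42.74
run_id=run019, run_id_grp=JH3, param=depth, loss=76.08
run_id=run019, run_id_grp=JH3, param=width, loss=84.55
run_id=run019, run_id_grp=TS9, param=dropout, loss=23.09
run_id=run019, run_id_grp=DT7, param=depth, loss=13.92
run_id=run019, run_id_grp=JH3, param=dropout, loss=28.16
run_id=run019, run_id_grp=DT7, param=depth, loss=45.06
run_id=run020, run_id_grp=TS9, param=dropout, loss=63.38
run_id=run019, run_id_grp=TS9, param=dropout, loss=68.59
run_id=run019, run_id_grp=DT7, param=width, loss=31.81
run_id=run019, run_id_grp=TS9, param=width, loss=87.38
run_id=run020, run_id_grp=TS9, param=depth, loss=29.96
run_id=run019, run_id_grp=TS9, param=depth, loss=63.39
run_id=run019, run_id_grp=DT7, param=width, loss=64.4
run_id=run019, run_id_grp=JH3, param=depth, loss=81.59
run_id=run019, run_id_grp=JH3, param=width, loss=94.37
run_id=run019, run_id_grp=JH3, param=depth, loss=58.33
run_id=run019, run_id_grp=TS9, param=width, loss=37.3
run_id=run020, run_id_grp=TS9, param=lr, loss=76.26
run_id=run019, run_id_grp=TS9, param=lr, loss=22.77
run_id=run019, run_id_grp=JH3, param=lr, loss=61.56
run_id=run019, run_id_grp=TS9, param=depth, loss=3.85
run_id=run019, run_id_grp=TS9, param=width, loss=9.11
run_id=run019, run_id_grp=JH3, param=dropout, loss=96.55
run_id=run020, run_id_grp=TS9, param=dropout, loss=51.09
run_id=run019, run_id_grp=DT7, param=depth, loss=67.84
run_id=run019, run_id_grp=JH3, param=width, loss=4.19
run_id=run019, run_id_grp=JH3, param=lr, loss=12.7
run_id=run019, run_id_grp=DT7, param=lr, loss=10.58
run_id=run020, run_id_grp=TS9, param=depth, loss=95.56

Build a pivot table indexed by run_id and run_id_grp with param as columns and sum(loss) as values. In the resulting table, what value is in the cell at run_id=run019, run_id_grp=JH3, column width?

246.98

Rows with run_id=run019, run_id_grp=JH3 and param=width: loss values are 63.87, 84.55, 94.37, 4.19.
63.87 + 84.55 + 94.37 + 4.19 = 246.98.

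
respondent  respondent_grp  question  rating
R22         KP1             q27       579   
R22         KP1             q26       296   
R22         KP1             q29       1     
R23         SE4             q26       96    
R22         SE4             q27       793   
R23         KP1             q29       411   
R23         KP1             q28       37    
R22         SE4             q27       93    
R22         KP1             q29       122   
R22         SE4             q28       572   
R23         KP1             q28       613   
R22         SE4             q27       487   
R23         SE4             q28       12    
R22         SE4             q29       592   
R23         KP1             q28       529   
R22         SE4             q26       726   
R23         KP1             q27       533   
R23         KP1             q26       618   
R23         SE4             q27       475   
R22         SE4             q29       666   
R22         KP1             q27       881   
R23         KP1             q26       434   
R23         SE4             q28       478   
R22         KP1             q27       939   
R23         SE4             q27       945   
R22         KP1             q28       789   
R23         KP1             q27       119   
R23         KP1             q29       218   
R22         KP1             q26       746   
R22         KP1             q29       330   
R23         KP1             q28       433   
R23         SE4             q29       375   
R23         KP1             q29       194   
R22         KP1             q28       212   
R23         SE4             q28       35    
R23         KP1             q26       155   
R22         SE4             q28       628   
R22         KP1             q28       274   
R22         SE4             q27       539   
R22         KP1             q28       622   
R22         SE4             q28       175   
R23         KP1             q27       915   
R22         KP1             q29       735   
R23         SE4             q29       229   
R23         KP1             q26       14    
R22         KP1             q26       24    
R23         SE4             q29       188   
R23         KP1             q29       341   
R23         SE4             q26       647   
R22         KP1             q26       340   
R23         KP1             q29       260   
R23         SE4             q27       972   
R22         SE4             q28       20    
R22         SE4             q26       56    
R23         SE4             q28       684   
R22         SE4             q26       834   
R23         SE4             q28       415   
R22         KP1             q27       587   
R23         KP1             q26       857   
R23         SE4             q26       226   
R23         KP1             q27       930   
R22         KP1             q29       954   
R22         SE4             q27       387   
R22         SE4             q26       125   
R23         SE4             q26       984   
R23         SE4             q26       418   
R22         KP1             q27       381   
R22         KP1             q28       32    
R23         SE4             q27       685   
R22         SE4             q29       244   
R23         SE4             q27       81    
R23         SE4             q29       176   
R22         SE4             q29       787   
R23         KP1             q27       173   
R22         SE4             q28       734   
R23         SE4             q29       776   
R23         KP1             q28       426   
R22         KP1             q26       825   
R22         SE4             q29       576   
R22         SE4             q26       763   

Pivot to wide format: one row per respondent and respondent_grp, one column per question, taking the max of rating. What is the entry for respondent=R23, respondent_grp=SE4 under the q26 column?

Rows with respondent=R23, respondent_grp=SE4 and question=q26: rating values are 96, 647, 226, 984, 418.
max(96, 647, 226, 984, 418) = 984.

984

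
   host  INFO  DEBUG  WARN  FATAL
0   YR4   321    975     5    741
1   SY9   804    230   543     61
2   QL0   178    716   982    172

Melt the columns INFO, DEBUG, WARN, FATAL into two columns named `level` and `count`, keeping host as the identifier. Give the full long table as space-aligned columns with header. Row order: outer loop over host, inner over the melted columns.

host  level  count
YR4   INFO   321  
YR4   DEBUG  975  
YR4   WARN   5    
YR4   FATAL  741  
SY9   INFO   804  
SY9   DEBUG  230  
SY9   WARN   543  
SY9   FATAL  61   
QL0   INFO   178  
QL0   DEBUG  716  
QL0   WARN   982  
QL0   FATAL  172  

Each (host, column) pair becomes one row: 3 × 4 = 12 rows.
For example, (YR4, INFO) → count=321.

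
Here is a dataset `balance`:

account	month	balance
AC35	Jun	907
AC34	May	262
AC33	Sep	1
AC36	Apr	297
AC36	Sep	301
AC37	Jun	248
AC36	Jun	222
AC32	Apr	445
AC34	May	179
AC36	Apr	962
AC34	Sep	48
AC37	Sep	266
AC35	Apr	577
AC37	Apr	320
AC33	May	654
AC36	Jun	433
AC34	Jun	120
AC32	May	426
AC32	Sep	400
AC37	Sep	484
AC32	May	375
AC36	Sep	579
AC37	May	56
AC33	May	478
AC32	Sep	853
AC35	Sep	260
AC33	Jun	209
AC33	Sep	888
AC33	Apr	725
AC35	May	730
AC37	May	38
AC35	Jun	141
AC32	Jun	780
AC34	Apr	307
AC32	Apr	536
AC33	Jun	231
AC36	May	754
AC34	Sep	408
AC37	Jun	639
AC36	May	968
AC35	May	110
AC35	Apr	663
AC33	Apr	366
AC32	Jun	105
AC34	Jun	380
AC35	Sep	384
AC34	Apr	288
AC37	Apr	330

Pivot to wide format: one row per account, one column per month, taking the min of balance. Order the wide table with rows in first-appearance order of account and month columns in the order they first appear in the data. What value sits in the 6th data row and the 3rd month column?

With rows in first-appearance order of account, row 6 is account=AC32. month columns in first-appearance order: Jun, May, Sep, Apr; column 3 is Sep.
Long rows with account=AC32, month=Sep: min(400, 853) = 400.

400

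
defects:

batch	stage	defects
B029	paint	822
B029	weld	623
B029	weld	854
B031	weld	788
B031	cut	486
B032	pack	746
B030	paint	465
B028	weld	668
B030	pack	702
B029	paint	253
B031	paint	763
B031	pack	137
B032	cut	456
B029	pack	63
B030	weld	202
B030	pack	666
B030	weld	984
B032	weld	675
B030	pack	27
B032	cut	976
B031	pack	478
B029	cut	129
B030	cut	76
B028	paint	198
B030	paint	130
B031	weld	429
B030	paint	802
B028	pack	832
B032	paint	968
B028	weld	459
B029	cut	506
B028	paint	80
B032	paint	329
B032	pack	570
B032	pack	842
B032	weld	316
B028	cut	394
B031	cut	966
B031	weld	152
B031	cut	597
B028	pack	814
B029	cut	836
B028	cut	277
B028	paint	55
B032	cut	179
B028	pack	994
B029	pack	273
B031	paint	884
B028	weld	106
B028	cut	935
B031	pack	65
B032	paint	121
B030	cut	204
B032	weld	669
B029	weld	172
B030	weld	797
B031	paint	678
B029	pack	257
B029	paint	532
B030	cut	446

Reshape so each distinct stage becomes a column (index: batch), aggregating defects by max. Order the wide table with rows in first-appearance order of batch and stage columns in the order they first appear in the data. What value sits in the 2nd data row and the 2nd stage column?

788

With rows in first-appearance order of batch, row 2 is batch=B031. stage columns in first-appearance order: paint, weld, cut, pack; column 2 is weld.
Long rows with batch=B031, stage=weld: max(788, 429, 152) = 788.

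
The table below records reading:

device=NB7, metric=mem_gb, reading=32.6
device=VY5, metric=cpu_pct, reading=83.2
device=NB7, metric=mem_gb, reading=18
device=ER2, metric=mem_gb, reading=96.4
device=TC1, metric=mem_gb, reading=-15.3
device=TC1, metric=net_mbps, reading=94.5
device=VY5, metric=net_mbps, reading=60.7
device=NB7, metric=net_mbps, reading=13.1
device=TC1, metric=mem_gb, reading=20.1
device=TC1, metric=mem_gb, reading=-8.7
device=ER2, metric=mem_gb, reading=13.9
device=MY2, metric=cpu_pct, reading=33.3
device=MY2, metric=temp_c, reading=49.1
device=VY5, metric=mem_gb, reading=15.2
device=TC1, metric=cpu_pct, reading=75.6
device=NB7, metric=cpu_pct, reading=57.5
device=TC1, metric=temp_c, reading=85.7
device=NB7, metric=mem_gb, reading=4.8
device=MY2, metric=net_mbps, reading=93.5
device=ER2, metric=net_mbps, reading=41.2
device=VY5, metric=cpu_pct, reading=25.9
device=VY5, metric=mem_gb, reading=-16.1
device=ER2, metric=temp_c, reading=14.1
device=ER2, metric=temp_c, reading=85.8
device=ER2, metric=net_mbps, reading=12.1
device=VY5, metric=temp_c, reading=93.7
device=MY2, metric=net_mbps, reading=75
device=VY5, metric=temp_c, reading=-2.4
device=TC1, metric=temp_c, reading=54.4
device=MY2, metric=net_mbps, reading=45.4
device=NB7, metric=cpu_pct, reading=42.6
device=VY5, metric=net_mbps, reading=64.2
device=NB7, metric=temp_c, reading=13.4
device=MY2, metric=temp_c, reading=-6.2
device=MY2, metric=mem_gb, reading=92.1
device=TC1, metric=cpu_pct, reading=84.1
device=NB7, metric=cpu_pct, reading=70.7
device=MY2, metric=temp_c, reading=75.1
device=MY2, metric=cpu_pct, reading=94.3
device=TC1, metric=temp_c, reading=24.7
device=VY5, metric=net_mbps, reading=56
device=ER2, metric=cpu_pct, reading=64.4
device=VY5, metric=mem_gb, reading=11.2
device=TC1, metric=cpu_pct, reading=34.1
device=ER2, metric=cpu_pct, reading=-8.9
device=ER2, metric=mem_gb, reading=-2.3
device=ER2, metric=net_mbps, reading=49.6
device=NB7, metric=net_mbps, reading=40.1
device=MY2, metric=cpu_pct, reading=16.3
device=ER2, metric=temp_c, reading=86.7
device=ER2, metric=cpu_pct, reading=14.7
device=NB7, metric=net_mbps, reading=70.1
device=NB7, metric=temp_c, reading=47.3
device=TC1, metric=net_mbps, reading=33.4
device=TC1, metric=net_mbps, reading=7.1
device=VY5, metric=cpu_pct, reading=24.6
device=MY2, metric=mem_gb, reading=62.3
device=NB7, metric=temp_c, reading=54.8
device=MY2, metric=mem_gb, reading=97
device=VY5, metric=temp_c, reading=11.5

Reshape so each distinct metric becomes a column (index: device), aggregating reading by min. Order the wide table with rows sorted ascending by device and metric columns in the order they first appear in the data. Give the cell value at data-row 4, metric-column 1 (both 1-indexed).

-15.3

With rows sorted ascending by device, row 4 is device=TC1. metric columns in first-appearance order: mem_gb, cpu_pct, net_mbps, temp_c; column 1 is mem_gb.
Long rows with device=TC1, metric=mem_gb: min(-15.3, 20.1, -8.7) = -15.3.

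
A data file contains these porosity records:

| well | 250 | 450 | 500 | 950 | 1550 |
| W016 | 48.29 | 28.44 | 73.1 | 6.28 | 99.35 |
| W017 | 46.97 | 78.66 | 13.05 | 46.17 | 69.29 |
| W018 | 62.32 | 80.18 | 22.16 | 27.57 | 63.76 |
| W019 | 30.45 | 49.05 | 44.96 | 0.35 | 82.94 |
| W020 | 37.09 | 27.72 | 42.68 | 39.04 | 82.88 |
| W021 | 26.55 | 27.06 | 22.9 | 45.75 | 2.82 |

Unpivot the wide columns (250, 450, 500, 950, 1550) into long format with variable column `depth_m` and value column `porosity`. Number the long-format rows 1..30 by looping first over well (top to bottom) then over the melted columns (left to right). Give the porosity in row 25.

82.88

30 rows total (6 × 5). Row 25: index ⌊(25-1)/5⌋ = 4 into well → W020; (25-1) mod 5 = 4 into the melted columns → 1550.
So row 25 is (W020, 1550, 82.88); porosity = 82.88.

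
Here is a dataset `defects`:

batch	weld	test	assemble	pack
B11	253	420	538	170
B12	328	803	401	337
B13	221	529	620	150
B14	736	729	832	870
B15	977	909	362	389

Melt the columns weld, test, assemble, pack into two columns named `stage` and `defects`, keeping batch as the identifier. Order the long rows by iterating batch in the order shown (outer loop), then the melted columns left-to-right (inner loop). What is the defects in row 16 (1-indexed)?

20 rows total (5 × 4). Row 16: index ⌊(16-1)/4⌋ = 3 into batch → B14; (16-1) mod 4 = 3 into the melted columns → pack.
So row 16 is (B14, pack, 870); defects = 870.

870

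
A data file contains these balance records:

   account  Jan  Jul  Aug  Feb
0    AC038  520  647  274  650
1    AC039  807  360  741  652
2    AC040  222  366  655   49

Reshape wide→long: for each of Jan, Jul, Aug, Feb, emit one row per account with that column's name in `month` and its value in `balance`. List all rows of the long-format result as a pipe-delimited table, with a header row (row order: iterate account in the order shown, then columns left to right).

Each (account, column) pair becomes one row: 3 × 4 = 12 rows.
For example, (AC038, Jan) → balance=520.

| account | month | balance |
| AC038 | Jan | 520 |
| AC038 | Jul | 647 |
| AC038 | Aug | 274 |
| AC038 | Feb | 650 |
| AC039 | Jan | 807 |
| AC039 | Jul | 360 |
| AC039 | Aug | 741 |
| AC039 | Feb | 652 |
| AC040 | Jan | 222 |
| AC040 | Jul | 366 |
| AC040 | Aug | 655 |
| AC040 | Feb | 49 |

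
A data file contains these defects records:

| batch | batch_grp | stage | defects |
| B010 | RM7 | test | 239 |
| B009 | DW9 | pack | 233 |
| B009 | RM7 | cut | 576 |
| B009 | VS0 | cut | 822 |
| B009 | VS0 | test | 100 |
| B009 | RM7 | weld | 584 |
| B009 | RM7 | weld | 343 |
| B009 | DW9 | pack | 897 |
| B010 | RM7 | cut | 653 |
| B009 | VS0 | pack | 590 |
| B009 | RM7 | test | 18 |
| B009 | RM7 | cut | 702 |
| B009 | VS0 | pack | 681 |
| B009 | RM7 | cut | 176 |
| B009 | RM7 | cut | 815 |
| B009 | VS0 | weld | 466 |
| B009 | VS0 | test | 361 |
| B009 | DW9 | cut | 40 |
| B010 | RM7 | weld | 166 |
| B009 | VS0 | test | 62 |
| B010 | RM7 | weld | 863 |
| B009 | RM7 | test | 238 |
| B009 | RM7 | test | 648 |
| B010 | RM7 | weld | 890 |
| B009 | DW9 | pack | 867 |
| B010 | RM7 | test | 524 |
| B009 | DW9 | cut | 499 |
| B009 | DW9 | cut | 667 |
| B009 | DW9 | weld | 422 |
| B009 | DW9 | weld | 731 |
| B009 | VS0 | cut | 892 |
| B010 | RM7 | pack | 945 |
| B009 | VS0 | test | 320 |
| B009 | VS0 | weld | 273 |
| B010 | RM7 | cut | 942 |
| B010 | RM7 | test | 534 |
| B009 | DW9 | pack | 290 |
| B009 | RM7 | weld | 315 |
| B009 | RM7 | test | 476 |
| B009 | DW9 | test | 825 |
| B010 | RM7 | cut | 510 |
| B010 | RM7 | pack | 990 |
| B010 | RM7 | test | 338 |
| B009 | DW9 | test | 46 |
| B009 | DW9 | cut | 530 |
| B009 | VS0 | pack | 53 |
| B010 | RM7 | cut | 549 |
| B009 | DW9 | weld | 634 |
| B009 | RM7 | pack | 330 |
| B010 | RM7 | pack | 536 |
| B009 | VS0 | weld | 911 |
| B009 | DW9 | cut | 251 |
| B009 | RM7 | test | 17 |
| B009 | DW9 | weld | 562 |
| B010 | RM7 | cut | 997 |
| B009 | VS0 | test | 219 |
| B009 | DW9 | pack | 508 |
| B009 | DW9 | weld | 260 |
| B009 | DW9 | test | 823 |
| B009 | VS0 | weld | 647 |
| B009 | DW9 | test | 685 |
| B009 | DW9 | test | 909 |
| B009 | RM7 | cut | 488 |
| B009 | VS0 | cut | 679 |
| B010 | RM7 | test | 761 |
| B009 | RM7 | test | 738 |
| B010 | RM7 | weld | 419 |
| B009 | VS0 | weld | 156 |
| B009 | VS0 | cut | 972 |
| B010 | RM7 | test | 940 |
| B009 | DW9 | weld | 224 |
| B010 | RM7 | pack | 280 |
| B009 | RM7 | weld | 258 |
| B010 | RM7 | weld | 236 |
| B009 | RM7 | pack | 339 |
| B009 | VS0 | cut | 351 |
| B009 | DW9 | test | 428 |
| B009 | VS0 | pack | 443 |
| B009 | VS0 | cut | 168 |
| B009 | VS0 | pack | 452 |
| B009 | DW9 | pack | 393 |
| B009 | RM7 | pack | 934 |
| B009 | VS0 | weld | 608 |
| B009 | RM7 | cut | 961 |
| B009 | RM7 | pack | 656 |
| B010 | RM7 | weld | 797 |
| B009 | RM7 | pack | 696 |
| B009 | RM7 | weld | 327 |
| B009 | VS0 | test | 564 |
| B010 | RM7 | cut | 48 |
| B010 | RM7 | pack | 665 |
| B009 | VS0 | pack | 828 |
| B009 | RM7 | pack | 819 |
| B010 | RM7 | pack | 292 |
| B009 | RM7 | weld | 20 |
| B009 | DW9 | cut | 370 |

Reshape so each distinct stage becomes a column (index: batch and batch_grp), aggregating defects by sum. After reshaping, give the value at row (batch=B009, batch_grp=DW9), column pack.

Rows with batch=B009, batch_grp=DW9 and stage=pack: defects values are 233, 897, 867, 290, 508, 393.
233 + 897 + 867 + 290 + 508 + 393 = 3188.

3188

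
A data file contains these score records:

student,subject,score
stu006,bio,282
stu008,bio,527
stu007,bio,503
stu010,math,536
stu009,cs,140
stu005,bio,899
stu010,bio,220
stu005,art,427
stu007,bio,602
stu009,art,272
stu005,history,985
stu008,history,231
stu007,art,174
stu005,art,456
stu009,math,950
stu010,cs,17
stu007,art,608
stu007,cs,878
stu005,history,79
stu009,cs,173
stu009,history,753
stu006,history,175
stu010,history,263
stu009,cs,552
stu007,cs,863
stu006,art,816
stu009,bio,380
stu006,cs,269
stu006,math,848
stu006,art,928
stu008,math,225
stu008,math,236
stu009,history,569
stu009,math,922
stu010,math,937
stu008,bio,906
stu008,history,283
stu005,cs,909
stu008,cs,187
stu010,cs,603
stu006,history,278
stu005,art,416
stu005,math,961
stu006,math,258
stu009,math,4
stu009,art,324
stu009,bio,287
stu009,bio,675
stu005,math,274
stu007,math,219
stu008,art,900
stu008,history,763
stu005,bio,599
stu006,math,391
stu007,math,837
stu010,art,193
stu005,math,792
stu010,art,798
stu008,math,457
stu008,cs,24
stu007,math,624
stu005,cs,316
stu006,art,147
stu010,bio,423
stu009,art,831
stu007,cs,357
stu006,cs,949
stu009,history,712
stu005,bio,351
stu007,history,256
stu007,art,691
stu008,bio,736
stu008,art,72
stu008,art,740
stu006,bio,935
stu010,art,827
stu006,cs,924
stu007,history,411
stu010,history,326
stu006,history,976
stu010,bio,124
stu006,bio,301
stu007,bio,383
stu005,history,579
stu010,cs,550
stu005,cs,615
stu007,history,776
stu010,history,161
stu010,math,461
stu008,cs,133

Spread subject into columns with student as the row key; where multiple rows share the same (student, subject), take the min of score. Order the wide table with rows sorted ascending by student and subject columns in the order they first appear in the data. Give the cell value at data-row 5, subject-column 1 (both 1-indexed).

With rows sorted ascending by student, row 5 is student=stu009. subject columns in first-appearance order: bio, math, cs, art, history; column 1 is bio.
Long rows with student=stu009, subject=bio: min(380, 287, 675) = 287.

287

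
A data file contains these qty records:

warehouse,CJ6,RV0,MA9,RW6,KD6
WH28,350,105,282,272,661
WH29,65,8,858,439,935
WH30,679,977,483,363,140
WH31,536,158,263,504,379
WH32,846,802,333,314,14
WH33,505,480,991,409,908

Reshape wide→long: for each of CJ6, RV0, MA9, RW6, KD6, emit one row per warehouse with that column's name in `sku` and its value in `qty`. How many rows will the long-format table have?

6 warehouse values × 5 melted columns = 30 rows.

30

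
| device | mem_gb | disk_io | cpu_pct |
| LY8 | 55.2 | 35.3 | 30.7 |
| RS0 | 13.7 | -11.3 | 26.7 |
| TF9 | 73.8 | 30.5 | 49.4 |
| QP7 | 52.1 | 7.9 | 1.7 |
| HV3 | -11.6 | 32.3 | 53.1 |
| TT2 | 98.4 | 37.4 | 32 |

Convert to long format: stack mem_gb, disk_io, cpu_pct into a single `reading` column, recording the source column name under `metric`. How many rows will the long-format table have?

6 device values × 3 melted columns = 18 rows.

18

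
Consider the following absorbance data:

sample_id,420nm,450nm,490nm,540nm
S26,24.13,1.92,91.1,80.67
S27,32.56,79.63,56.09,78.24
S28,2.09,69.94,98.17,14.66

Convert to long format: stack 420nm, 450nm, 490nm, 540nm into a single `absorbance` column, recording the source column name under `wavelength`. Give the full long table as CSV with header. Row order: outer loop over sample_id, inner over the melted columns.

sample_id,wavelength,absorbance
S26,420nm,24.13
S26,450nm,1.92
S26,490nm,91.1
S26,540nm,80.67
S27,420nm,32.56
S27,450nm,79.63
S27,490nm,56.09
S27,540nm,78.24
S28,420nm,2.09
S28,450nm,69.94
S28,490nm,98.17
S28,540nm,14.66

Each (sample_id, column) pair becomes one row: 3 × 4 = 12 rows.
For example, (S26, 420nm) → absorbance=24.13.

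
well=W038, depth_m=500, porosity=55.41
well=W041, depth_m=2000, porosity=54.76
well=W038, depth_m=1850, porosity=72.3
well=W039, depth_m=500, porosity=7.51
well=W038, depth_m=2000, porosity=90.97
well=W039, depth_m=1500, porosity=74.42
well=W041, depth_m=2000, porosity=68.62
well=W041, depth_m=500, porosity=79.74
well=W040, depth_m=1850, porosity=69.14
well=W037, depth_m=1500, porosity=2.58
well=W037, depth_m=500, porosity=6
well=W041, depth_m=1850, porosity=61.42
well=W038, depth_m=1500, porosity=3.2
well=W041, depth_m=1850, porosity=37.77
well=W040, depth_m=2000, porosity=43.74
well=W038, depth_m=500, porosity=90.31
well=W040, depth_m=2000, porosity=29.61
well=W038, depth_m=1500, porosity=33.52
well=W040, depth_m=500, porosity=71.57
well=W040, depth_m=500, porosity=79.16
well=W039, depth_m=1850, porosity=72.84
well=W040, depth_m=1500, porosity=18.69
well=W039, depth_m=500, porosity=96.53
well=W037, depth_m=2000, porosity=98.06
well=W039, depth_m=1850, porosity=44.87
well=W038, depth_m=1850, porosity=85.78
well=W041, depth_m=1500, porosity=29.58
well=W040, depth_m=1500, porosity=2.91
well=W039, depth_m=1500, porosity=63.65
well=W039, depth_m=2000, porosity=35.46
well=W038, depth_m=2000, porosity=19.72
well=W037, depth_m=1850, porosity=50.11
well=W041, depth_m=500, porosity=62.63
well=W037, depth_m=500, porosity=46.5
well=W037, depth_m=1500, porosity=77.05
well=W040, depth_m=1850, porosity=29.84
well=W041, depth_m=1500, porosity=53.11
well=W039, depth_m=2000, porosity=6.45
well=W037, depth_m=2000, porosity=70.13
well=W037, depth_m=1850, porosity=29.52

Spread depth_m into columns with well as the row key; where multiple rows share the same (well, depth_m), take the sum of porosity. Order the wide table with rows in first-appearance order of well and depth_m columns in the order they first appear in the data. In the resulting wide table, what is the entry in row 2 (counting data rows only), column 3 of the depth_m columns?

99.19

With rows in first-appearance order of well, row 2 is well=W041. depth_m columns in first-appearance order: 500, 2000, 1850, 1500; column 3 is 1850.
Long rows with well=W041, depth_m=1850: 61.42 + 37.77 = 99.19.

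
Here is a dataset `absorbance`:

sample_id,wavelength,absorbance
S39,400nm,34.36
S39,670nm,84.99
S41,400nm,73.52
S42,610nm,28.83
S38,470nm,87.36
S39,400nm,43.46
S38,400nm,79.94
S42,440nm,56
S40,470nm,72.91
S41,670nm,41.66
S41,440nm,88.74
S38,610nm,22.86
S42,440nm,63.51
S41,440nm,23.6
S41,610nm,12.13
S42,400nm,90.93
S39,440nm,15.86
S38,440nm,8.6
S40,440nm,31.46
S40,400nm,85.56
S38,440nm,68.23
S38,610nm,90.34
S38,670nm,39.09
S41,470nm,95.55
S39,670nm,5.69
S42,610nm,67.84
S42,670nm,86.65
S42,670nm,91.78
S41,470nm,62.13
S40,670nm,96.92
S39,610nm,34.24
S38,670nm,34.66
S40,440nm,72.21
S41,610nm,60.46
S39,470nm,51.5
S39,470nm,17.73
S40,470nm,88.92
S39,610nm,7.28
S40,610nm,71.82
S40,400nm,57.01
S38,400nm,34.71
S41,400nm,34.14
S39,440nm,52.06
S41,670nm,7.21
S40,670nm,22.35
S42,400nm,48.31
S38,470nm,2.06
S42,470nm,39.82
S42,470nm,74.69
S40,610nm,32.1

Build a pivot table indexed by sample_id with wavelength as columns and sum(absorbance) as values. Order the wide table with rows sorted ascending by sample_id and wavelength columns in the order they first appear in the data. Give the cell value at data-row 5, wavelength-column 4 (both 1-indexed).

114.51

With rows sorted ascending by sample_id, row 5 is sample_id=S42. wavelength columns in first-appearance order: 400nm, 670nm, 610nm, 470nm, 440nm; column 4 is 470nm.
Long rows with sample_id=S42, wavelength=470nm: 39.82 + 74.69 = 114.51.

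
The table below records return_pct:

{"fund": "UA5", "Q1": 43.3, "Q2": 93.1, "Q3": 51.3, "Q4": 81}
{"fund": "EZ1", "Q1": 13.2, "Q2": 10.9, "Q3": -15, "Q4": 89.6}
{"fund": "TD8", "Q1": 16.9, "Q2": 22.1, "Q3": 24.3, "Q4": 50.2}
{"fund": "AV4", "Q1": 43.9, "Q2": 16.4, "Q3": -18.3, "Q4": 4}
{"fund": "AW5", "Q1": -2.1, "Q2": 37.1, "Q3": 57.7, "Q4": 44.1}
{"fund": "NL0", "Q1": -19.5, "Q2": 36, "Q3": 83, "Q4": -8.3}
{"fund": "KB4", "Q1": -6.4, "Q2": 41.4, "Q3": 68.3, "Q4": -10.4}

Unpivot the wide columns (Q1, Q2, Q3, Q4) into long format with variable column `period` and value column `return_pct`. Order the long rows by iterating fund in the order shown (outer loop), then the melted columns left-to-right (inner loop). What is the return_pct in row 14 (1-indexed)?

16.4

28 rows total (7 × 4). Row 14: index ⌊(14-1)/4⌋ = 3 into fund → AV4; (14-1) mod 4 = 1 into the melted columns → Q2.
So row 14 is (AV4, Q2, 16.4); return_pct = 16.4.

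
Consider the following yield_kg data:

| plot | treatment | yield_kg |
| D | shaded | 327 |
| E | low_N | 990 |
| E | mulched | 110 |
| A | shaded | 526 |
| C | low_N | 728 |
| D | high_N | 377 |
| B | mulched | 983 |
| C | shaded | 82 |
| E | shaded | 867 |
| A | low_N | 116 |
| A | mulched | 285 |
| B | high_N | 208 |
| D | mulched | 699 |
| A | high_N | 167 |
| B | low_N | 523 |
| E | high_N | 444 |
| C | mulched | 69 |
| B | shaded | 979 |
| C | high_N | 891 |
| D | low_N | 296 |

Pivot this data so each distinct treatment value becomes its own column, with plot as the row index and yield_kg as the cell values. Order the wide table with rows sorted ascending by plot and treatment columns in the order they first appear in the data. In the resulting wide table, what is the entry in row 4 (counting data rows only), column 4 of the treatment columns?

With rows sorted ascending by plot, row 4 is plot=D. treatment columns in first-appearance order: shaded, low_N, mulched, high_N; column 4 is high_N.
Long rows with plot=D, treatment=high_N: yield_kg = 377.

377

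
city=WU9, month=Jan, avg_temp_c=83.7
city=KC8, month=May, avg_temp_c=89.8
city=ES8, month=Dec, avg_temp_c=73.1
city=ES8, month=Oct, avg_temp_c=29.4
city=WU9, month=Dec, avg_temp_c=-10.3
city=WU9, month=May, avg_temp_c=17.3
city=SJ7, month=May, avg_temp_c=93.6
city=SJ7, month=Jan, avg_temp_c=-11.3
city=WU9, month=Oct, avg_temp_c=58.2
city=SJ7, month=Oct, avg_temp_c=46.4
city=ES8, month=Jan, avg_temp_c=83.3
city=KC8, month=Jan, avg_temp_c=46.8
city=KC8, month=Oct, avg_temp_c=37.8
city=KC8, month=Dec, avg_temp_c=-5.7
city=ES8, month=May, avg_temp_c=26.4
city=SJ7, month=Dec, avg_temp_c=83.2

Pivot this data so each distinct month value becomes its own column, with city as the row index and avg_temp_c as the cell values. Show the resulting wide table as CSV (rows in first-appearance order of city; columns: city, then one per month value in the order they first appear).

city,Jan,May,Dec,Oct
WU9,83.7,17.3,-10.3,58.2
KC8,46.8,89.8,-5.7,37.8
ES8,83.3,26.4,73.1,29.4
SJ7,-11.3,93.6,83.2,46.4

Columns: city plus the 4 distinct month values (Jan, May, Dec, Oct).
For example, row WU9 column Jan takes avg_temp_c=83.7 from the long row (WU9, Jan).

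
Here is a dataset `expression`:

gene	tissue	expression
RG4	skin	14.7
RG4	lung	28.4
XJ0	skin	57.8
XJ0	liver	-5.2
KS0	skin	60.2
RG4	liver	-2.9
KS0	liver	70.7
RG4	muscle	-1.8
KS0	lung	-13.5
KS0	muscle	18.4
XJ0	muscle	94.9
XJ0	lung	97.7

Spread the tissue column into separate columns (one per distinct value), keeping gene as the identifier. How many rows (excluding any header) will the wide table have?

3 distinct gene values → 3 rows.

3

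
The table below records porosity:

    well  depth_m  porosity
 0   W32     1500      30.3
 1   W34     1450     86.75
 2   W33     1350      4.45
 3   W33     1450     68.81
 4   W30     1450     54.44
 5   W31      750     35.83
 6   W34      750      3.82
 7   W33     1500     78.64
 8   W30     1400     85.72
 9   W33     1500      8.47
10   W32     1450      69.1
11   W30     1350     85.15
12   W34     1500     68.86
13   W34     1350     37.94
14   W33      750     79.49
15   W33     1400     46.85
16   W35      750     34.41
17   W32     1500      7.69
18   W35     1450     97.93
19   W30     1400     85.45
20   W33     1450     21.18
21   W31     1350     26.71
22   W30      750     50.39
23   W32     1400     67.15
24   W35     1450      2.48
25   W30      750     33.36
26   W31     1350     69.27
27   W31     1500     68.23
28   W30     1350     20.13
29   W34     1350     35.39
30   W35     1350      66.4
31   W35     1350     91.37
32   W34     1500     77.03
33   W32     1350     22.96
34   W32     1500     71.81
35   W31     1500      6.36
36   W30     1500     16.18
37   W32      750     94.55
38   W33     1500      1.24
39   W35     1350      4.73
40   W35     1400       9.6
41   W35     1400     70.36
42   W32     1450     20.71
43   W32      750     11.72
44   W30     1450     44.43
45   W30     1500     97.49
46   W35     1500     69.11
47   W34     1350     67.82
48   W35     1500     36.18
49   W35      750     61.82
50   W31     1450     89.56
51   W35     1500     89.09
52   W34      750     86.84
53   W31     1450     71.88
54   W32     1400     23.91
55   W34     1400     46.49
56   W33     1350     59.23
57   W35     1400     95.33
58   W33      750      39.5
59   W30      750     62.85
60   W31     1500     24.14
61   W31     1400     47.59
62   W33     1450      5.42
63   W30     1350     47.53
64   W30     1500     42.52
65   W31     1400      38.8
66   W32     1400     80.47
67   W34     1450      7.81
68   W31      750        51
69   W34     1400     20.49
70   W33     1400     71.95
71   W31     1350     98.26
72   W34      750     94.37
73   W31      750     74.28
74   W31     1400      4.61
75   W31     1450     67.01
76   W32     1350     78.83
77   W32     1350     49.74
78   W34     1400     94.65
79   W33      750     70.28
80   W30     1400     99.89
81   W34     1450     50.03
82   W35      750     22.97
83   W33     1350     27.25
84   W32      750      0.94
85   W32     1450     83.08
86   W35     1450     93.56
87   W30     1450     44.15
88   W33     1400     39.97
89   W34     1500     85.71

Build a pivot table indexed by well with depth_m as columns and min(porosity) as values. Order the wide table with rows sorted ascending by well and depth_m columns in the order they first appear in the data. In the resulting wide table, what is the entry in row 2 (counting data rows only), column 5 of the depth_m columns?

4.61

With rows sorted ascending by well, row 2 is well=W31. depth_m columns in first-appearance order: 1500, 1450, 1350, 750, 1400; column 5 is 1400.
Long rows with well=W31, depth_m=1400: min(47.59, 38.8, 4.61) = 4.61.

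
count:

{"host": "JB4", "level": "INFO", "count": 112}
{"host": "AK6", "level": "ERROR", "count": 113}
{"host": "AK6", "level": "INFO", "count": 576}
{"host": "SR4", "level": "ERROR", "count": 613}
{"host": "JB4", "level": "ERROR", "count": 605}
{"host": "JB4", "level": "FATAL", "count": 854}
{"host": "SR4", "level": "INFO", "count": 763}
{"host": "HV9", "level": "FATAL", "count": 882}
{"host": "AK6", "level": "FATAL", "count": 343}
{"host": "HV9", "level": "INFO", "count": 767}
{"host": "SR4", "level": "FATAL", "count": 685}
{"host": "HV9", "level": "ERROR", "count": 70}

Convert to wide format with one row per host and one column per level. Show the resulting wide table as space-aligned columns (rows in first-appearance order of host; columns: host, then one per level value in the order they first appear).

host  INFO  ERROR  FATAL
JB4   112   605    854  
AK6   576   113    343  
SR4   763   613    685  
HV9   767   70     882  

Columns: host plus the 3 distinct level values (INFO, ERROR, FATAL).
For example, row JB4 column INFO takes count=112 from the long row (JB4, INFO).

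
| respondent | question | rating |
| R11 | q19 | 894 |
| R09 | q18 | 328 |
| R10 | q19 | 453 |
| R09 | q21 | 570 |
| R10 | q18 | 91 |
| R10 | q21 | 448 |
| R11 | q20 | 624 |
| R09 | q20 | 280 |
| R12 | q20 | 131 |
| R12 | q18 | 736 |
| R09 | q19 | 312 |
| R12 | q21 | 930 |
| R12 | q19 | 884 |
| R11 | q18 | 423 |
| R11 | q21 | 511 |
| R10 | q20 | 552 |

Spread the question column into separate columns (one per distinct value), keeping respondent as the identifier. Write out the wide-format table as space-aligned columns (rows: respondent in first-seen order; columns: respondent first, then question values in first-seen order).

Columns: respondent plus the 4 distinct question values (q19, q18, q21, q20).
For example, row R11 column q19 takes rating=894 from the long row (R11, q19).

respondent  q19  q18  q21  q20
R11         894  423  511  624
R09         312  328  570  280
R10         453  91   448  552
R12         884  736  930  131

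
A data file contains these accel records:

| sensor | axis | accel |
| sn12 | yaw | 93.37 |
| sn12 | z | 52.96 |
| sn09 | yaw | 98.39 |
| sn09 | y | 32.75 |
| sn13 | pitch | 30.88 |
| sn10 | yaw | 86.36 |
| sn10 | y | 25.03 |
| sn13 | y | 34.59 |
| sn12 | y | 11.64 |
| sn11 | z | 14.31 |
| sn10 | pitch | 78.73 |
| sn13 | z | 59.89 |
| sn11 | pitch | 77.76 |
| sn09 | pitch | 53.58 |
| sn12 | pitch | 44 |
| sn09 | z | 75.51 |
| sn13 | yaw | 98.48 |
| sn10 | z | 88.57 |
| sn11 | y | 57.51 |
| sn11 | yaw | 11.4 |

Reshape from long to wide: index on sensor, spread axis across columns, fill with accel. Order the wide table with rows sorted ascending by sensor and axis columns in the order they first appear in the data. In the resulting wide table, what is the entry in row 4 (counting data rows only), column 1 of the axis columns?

93.37

With rows sorted ascending by sensor, row 4 is sensor=sn12. axis columns in first-appearance order: yaw, z, y, pitch; column 1 is yaw.
Long rows with sensor=sn12, axis=yaw: accel = 93.37.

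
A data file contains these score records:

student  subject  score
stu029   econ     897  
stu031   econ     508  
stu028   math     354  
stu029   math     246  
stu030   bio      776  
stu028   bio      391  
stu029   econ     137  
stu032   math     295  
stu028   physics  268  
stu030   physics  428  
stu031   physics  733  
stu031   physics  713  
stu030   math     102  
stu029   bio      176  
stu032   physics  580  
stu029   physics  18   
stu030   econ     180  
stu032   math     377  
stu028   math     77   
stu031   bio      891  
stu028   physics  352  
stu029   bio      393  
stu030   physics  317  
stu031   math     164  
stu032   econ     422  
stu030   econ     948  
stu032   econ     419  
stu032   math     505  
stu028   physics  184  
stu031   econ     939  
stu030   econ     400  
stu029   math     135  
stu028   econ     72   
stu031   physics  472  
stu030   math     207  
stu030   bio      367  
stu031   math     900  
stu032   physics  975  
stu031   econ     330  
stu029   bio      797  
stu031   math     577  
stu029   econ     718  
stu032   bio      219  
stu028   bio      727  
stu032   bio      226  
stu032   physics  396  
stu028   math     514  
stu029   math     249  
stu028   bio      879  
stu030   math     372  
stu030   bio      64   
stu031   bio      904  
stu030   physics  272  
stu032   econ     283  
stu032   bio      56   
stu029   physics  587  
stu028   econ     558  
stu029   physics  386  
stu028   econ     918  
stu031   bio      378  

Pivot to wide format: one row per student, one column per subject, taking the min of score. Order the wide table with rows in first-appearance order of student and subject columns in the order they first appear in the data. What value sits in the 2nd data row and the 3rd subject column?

With rows in first-appearance order of student, row 2 is student=stu031. subject columns in first-appearance order: econ, math, bio, physics; column 3 is bio.
Long rows with student=stu031, subject=bio: min(891, 904, 378) = 378.

378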